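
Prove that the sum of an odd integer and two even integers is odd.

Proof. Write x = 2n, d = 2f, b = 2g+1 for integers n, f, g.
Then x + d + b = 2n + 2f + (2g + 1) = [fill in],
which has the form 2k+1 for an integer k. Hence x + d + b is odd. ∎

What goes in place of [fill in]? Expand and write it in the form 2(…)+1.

2(f + g + n) + 1

2n + 2f + (2g + 1) = 2f + 2g + 2n + 1
= 2(f + g + n) + 1.
Since f + g + n is an integer, the sum is of the form 2k+1 for an integer k.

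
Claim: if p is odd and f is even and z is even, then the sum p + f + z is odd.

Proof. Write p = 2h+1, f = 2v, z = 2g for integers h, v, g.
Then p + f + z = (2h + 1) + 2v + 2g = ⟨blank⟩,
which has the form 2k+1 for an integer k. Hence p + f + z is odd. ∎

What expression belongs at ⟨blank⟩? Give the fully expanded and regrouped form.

(2h + 1) + 2v + 2g = 2g + 2h + 2v + 1
= 2(g + h + v) + 1.
Since g + h + v is an integer, the sum is of the form 2k+1 for an integer k.

2(g + h + v) + 1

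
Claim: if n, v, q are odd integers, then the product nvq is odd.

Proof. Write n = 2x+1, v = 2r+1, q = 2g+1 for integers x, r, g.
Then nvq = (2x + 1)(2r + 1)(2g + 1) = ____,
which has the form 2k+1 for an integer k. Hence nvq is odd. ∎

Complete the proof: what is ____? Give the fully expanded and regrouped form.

2(4grx + 2gr + 2gx + g + 2rx + r + x) + 1

Expanding: (2x + 1)(2r + 1)(2g + 1) = 8grx + 4gr + 4gx + 2g + 4rx + 2r + 2x + 1.
Every term except the constant is even, so this is 2(4grx + 2gr + 2gx + g + 2rx + r + x) + 1,
and 4grx + 2gr + 2gx + g + 2rx + r + x ∈ ℤ gives the required form.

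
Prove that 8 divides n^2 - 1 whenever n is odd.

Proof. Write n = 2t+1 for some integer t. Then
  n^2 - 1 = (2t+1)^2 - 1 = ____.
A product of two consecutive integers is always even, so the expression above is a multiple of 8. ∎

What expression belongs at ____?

4t(t + 1)

(2t+1)^2 - 1 = 4t^2 + 4t + 1 - 1 = 4t^2 + 4t = 4t(t+1).
Since t and t+1 are consecutive, t(t+1) is even, and 4·(even) is a multiple of 8.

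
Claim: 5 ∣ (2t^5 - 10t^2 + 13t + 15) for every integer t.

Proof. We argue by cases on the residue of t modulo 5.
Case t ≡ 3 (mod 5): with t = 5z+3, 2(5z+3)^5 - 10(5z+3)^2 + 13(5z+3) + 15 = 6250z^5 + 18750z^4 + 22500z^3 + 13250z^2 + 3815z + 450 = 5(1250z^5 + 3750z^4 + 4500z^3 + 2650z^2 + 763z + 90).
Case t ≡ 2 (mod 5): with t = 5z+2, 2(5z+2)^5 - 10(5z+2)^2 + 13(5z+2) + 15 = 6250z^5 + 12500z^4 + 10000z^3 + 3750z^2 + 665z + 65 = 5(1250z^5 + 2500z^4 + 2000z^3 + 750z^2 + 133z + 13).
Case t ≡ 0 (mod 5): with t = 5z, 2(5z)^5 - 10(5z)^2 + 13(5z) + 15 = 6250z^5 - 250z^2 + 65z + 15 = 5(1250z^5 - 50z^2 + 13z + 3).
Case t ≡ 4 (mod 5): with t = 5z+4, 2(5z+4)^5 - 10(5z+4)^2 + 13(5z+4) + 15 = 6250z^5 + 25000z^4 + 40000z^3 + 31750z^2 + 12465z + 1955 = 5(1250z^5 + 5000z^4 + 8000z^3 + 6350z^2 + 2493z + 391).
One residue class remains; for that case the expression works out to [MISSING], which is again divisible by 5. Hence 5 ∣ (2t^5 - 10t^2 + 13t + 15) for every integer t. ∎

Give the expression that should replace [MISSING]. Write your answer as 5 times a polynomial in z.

The residues treated are {3, 2, 0, 4}, so the missing case is t ≡ 1 (mod 5); write t = 5z+1.
Then 2(5z+1)^5 - 10(5z+1)^2 + 13(5z+1) + 15 = 6250z^5 + 6250z^4 + 2500z^3 + 250z^2 + 15z + 20 = 5(1250z^5 + 1250z^4 + 500z^3 + 50z^2 + 3z + 4).

5(1250z^5 + 1250z^4 + 500z^3 + 50z^2 + 3z + 4)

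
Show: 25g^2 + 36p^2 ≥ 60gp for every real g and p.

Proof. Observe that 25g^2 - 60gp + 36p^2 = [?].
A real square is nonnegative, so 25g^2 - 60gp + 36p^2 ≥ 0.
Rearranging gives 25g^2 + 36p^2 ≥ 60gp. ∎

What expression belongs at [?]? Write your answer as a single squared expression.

The leading and trailing coefficients are 5^2 and 6^2, and 60 = 2·5·6, so the trinomial is (5g - 6p)^2.
Hence 25g^2 - 60gp + 36p^2 ≥ 0.

(5g - 6p)^2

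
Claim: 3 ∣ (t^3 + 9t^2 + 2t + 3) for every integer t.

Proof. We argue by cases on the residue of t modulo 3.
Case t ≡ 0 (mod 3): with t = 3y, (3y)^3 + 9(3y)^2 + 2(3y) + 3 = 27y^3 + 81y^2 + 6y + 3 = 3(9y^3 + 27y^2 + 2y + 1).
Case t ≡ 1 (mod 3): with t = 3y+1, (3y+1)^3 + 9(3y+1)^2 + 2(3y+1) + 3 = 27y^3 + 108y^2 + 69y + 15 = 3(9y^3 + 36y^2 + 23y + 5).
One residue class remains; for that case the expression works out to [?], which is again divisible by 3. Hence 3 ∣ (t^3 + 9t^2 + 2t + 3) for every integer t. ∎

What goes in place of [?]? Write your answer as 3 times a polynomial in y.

3(9y^3 + 45y^2 + 50y + 17)

Only t ≡ 2 (mod 3) is unaccounted for. Put t = 3y+2:
(3y+2)^3 + 9(3y+2)^2 + 2(3y+2) + 3 expands to 27y^3 + 135y^2 + 150y + 51,
and factoring out 3 leaves 3(9y^3 + 45y^2 + 50y + 17).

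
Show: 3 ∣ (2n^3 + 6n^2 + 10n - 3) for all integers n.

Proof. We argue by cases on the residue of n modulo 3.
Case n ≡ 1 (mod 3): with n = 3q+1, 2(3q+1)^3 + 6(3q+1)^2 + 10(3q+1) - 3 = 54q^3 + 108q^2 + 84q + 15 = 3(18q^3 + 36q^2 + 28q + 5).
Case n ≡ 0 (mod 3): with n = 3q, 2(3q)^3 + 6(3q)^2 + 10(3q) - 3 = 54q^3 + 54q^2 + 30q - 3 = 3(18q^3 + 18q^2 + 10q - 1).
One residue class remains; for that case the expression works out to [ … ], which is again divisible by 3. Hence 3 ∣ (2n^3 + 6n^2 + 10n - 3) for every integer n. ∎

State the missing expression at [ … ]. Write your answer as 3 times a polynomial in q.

3(18q^3 + 54q^2 + 58q + 19)

Only n ≡ 2 (mod 3) is unaccounted for. Put n = 3q+2:
2(3q+2)^3 + 6(3q+2)^2 + 10(3q+2) - 3 expands to 54q^3 + 162q^2 + 174q + 57,
and factoring out 3 leaves 3(18q^3 + 54q^2 + 58q + 19).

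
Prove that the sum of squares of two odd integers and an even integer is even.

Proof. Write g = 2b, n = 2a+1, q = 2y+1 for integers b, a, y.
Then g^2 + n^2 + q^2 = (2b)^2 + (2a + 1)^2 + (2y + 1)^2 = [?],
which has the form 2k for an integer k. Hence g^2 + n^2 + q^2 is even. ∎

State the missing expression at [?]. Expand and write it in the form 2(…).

Expanding: (2b)^2 + (2a + 1)^2 + (2y + 1)^2 = 4a^2 + 4a + 4b^2 + 4y^2 + 4y + 2.
Every term is even; pulling out the factor of 2 gives 2(2a^2 + 2a + 2b^2 + 2y^2 + 2y + 1).

2(2a^2 + 2a + 2b^2 + 2y^2 + 2y + 1)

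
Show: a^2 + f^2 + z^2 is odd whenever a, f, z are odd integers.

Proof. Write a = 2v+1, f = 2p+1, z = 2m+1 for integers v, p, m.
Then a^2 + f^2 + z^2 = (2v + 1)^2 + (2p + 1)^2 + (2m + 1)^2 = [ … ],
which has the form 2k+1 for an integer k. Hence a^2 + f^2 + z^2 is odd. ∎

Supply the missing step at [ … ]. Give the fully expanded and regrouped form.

2(2m^2 + 2m + 2p^2 + 2p + 2v^2 + 2v + 1) + 1

(2v + 1)^2 + (2p + 1)^2 + (2m + 1)^2 = 4m^2 + 4m + 4p^2 + 4p + 4v^2 + 4v + 3
= 2(2m^2 + 2m + 2p^2 + 2p + 2v^2 + 2v + 1) + 1.
Since 2m^2 + 2m + 2p^2 + 2p + 2v^2 + 2v + 1 is an integer, the sum of squares is of the form 2k+1 for an integer k.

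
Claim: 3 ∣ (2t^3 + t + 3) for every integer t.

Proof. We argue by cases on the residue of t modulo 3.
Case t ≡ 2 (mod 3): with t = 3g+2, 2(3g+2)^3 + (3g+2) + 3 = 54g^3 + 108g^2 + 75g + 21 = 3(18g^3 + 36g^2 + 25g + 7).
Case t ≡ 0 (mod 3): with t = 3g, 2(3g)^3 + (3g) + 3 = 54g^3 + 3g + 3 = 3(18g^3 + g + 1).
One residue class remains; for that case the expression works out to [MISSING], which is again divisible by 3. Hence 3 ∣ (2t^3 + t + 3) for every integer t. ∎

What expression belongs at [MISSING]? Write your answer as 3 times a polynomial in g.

3(18g^3 + 18g^2 + 7g + 2)

The residues treated are {2, 0}, so the missing case is t ≡ 1 (mod 3); write t = 3g+1.
Then 2(3g+1)^3 + (3g+1) + 3 = 54g^3 + 54g^2 + 21g + 6 = 3(18g^3 + 18g^2 + 7g + 2).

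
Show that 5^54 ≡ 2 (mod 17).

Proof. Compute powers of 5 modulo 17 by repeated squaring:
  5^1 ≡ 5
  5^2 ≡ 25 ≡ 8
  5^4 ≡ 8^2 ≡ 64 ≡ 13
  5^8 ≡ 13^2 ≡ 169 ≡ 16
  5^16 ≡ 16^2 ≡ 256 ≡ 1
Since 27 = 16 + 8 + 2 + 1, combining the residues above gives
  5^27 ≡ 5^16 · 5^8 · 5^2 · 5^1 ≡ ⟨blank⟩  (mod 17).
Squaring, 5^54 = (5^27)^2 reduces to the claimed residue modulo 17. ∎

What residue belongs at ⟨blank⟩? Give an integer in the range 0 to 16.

11

5^16 · 5^8 · 5^2 · 5^1 ≡ 1 · 16 · 8 · 5 = 640.
640 mod 17 = 11, so 5^27 ≡ 11 (mod 17).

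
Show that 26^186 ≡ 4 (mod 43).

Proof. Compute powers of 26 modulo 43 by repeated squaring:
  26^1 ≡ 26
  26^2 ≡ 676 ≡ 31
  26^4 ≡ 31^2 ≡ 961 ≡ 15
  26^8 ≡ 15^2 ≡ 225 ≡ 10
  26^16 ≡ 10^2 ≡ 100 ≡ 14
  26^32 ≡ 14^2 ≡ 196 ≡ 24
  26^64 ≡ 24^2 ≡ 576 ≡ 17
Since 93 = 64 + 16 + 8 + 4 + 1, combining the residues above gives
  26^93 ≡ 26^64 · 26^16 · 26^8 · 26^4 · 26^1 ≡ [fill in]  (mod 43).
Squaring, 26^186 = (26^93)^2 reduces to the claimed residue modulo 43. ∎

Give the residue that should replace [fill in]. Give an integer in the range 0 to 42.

2

26^64 · 26^16 · 26^8 · 26^4 · 26^1 ≡ 17 · 14 · 10 · 15 · 26 = 928200.
928200 mod 43 = 2, so 26^93 ≡ 2 (mod 43).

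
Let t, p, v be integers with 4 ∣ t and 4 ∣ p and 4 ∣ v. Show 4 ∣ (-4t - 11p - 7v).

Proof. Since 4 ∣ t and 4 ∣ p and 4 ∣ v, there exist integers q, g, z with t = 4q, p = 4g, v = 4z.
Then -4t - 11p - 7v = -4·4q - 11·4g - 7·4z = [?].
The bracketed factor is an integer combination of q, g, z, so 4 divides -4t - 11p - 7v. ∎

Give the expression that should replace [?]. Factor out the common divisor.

Pull the common 4 out of every term: -4·4q - 11·4g - 7·4z = 4(-11g - 4q - 7z).
-11g - 4q - 7z is an integer, which exhibits the divisibility.

4(-11g - 4q - 7z)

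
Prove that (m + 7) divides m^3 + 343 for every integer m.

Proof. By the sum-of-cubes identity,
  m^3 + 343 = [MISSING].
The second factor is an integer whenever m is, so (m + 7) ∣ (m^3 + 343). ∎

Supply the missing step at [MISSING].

a^3 + b^3 = (a + b)(a^2 - ab + b^2). With a = m, b = 7:
m^3 + 343 = (m + 7)(m^2 - 7m + 49).

(m + 7)(m^2 - 7m + 49)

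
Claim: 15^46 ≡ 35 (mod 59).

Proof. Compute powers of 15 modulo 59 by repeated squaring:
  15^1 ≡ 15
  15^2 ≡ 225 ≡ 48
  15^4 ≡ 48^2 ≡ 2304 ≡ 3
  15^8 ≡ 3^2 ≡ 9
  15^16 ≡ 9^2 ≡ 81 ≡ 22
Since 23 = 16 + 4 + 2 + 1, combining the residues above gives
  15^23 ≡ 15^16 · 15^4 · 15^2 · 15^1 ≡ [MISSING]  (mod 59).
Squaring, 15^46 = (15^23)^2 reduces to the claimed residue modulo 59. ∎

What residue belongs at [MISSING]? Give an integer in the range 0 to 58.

15^16 · 15^4 · 15^2 · 15^1 ≡ 22 · 3 · 48 · 15 = 47520.
47520 mod 59 = 25, so 15^23 ≡ 25 (mod 59).

25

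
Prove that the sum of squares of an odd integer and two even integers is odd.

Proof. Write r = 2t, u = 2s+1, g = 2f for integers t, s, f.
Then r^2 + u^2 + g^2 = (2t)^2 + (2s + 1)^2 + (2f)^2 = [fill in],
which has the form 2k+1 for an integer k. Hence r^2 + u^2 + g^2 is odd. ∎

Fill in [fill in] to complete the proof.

Expanding: (2t)^2 + (2s + 1)^2 + (2f)^2 = 4f^2 + 4s^2 + 4s + 4t^2 + 1.
Every term except the constant is even, so this is 2(2f^2 + 2s^2 + 2s + 2t^2) + 1,
and 2f^2 + 2s^2 + 2s + 2t^2 ∈ ℤ gives the required form.

2(2f^2 + 2s^2 + 2s + 2t^2) + 1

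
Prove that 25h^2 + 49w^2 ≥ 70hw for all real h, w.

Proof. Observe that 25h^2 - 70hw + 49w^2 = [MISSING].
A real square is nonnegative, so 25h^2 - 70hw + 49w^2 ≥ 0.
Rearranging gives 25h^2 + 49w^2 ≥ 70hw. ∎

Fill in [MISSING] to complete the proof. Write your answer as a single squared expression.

(5h - 7w)^2

The leading and trailing coefficients are 5^2 and 7^2, and 70 = 2·5·7, so the trinomial is (5h - 7w)^2.
Hence 25h^2 - 70hw + 49w^2 ≥ 0.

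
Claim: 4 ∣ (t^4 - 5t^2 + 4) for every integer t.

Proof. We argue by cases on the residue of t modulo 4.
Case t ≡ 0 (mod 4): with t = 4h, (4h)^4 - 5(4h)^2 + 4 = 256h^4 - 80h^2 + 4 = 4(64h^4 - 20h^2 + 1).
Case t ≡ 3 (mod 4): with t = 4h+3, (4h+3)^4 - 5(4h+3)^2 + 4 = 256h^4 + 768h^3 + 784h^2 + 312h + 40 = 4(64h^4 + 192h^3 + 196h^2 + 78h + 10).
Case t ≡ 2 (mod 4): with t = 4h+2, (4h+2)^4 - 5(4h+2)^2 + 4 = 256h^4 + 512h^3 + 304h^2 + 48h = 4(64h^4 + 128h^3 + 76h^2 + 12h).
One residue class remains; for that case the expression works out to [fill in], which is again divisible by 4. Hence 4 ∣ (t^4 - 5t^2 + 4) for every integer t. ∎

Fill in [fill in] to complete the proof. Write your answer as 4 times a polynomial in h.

4(64h^4 + 64h^3 + 4h^2 - 6h)

Only t ≡ 1 (mod 4) is unaccounted for. Put t = 4h+1:
(4h+1)^4 - 5(4h+1)^2 + 4 expands to 256h^4 + 256h^3 + 16h^2 - 24h,
and factoring out 4 leaves 4(64h^4 + 64h^3 + 4h^2 - 6h).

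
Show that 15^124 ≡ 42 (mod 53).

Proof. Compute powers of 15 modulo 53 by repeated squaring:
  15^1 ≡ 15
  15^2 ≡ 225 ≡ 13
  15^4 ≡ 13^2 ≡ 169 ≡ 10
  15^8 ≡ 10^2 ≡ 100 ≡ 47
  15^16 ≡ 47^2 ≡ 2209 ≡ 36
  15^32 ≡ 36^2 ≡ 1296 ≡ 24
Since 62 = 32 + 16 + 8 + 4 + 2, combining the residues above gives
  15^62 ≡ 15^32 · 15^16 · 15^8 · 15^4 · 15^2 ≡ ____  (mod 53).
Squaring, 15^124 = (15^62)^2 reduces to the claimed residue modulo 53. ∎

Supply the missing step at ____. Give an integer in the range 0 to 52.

Multiply the listed residues: 24 · 36 · 47 · 10 · 13 = 864 → 40608 → 406080 → 5279040.
Reducing modulo 53: 5279040 = 99604·53 + 28, so 15^62 ≡ 28.

28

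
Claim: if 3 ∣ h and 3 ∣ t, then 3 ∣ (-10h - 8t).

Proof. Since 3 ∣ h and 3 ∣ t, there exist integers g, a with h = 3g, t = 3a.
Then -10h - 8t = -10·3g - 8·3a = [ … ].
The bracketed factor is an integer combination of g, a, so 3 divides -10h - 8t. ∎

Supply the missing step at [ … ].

3(-8a - 10g)

Each term has a factor of 3: -10·3g - 8·3a = 3·(-8a - 10g).
Since -8a - 10g is an integer, 3 ∣ (-10h - 8t).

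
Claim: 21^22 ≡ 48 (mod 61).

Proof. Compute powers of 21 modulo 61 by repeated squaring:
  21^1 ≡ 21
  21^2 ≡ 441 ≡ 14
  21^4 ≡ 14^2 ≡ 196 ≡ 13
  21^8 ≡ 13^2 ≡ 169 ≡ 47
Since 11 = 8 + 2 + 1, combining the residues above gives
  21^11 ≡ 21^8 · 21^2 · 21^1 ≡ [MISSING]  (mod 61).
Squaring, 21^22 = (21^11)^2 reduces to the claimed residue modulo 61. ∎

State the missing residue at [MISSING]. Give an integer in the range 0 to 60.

Multiply the listed residues: 47 · 14 · 21 = 658 → 13818.
Reducing modulo 61: 13818 = 226·61 + 32, so 21^11 ≡ 32.

32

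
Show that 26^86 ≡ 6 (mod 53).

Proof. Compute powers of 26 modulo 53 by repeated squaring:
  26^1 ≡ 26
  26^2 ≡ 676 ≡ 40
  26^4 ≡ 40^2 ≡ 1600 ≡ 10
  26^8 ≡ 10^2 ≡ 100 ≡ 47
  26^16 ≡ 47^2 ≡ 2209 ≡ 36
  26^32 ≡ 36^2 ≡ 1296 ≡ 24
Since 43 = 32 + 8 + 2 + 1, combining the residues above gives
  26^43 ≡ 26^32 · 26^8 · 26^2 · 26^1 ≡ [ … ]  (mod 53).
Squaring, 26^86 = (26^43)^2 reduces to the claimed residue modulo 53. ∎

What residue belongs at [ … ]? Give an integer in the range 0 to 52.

18

Multiply the listed residues: 24 · 47 · 40 · 26 = 1128 → 45120 → 1173120.
Reducing modulo 53: 1173120 = 22134·53 + 18, so 26^43 ≡ 18.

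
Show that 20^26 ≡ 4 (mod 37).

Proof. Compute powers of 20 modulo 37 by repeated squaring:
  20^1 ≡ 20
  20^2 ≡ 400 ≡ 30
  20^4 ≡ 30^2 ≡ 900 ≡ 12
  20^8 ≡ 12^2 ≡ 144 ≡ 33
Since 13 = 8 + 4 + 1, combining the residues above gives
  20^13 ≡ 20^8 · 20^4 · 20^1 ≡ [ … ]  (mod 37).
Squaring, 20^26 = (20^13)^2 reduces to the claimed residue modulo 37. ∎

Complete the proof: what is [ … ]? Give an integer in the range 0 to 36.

2

Multiply the listed residues: 33 · 12 · 20 = 396 → 7920.
Reducing modulo 37: 7920 = 214·37 + 2, so 20^13 ≡ 2.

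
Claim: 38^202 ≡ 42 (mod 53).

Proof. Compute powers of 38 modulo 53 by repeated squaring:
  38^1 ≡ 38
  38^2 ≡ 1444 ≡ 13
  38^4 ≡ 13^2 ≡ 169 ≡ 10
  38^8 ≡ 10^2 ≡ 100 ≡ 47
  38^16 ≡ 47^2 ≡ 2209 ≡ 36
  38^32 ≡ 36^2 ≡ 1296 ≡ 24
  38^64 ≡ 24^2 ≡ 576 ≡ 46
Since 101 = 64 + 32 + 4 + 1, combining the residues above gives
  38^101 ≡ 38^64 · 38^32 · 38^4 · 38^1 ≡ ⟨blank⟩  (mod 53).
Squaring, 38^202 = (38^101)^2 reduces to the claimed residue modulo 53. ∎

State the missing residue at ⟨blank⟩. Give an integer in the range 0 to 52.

38^64 · 38^32 · 38^4 · 38^1 ≡ 46 · 24 · 10 · 38 = 419520.
419520 mod 53 = 25, so 38^101 ≡ 25 (mod 53).

25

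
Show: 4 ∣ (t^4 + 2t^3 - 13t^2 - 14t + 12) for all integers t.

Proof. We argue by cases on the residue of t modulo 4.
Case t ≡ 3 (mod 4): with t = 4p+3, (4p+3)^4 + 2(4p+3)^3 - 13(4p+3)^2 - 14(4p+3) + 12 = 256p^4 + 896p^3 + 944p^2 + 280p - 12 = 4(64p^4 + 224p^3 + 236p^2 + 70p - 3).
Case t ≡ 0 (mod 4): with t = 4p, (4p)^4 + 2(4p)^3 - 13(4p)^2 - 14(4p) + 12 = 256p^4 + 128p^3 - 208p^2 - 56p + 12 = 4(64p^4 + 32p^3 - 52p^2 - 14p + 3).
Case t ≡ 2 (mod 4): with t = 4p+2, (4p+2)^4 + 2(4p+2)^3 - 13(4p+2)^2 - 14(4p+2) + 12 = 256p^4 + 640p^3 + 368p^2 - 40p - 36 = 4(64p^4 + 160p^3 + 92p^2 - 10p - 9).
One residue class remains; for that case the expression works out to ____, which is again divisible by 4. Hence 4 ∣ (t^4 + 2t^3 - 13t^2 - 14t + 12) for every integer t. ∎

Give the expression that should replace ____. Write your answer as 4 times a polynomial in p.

The residues treated are {3, 0, 2}, so the missing case is t ≡ 1 (mod 4); write t = 4p+1.
Then (4p+1)^4 + 2(4p+1)^3 - 13(4p+1)^2 - 14(4p+1) + 12 = 256p^4 + 384p^3 - 16p^2 - 120p - 12 = 4(64p^4 + 96p^3 - 4p^2 - 30p - 3).

4(64p^4 + 96p^3 - 4p^2 - 30p - 3)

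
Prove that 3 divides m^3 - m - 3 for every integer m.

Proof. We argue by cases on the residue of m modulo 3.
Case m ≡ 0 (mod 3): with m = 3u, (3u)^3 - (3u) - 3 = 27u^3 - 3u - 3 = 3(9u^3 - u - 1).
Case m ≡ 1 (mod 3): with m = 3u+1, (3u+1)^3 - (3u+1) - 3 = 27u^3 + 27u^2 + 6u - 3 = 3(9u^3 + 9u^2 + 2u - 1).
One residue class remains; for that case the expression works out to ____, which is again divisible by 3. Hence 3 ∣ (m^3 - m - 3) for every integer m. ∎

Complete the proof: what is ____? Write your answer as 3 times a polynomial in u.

Only m ≡ 2 (mod 3) is unaccounted for. Put m = 3u+2:
(3u+2)^3 - (3u+2) - 3 expands to 27u^3 + 54u^2 + 33u + 3,
and factoring out 3 leaves 3(9u^3 + 18u^2 + 11u + 1).

3(9u^3 + 18u^2 + 11u + 1)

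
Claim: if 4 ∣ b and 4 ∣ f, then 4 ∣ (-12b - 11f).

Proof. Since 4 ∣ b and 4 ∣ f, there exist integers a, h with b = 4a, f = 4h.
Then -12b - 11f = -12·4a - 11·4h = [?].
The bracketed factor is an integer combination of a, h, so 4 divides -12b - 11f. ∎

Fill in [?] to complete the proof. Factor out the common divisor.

Pull the common 4 out of every term: -12·4a - 11·4h = 4(-12a - 11h).
-12a - 11h is an integer, which exhibits the divisibility.

4(-12a - 11h)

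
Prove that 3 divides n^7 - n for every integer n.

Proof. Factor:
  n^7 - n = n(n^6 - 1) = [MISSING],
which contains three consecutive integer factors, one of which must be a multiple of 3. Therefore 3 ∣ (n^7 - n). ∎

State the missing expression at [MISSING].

(n - 1)n(n + 1)(n^4 + n^2 + 1)

n^6 - 1 = (n^2 - 1)(n^4 + n^2 + 1), and n^2 - 1 = (n-1)(n+1).
So n(n^6 - 1) = (n - 1)n(n + 1)(n^4 + n^2 + 1).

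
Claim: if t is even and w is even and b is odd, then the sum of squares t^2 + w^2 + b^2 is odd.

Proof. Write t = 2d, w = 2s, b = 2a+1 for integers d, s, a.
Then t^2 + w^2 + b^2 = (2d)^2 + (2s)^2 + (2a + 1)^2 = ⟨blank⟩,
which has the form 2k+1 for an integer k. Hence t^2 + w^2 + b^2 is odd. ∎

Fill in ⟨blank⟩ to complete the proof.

2(2a^2 + 2a + 2d^2 + 2s^2) + 1

(2d)^2 + (2s)^2 + (2a + 1)^2 = 4a^2 + 4a + 4d^2 + 4s^2 + 1
= 2(2a^2 + 2a + 2d^2 + 2s^2) + 1.
Since 2a^2 + 2a + 2d^2 + 2s^2 is an integer, the sum of squares is of the form 2k+1 for an integer k.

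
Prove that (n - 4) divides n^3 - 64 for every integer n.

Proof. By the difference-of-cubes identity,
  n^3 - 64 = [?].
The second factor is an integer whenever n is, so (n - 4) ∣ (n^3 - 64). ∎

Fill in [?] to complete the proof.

Polynomial division of n^3 - 64 by n - 4 leaves remainder 0 and quotient n^2 + 4n + 16.
Hence n^3 - 64 = (n - 4)(n^2 + 4n + 16).

(n - 4)(n^2 + 4n + 16)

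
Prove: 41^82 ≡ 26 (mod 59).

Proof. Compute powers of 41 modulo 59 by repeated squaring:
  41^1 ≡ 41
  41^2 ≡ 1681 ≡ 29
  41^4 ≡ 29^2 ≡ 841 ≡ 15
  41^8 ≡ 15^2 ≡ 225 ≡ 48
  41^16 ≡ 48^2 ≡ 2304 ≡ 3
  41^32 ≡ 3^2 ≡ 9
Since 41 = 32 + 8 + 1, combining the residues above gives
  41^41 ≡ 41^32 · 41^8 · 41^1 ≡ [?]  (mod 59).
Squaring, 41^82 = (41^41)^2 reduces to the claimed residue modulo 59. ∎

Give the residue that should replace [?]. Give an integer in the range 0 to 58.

Multiply the listed residues: 9 · 48 · 41 = 432 → 17712.
Reducing modulo 59: 17712 = 300·59 + 12, so 41^41 ≡ 12.

12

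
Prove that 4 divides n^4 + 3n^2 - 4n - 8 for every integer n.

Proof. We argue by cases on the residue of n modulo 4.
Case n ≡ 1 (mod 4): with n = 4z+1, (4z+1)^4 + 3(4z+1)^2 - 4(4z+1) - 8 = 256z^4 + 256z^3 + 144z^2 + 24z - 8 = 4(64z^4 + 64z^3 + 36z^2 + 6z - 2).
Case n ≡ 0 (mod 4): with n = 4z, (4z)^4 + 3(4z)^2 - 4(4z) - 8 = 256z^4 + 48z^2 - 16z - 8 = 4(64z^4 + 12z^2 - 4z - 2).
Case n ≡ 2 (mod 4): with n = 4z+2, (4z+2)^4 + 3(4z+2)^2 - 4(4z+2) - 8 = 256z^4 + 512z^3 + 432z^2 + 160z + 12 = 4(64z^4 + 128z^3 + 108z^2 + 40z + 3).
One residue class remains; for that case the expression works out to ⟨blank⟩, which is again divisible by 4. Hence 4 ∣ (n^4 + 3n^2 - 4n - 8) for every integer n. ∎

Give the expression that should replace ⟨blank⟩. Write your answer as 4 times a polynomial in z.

The residues treated are {1, 0, 2}, so the missing case is n ≡ 3 (mod 4); write n = 4z+3.
Then (4z+3)^4 + 3(4z+3)^2 - 4(4z+3) - 8 = 256z^4 + 768z^3 + 912z^2 + 488z + 88 = 4(64z^4 + 192z^3 + 228z^2 + 122z + 22).

4(64z^4 + 192z^3 + 228z^2 + 122z + 22)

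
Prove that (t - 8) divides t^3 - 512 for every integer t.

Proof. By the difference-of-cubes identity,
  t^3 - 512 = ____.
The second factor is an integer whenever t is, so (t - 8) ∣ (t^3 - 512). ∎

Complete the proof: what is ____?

(t - 8)(t^2 + 8t + 64)

Polynomial division of t^3 - 512 by t - 8 leaves remainder 0 and quotient t^2 + 8t + 64.
Hence t^3 - 512 = (t - 8)(t^2 + 8t + 64).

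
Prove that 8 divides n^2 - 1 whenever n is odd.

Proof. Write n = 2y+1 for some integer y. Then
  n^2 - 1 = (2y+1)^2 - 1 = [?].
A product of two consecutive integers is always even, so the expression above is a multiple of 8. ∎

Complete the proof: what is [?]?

(2y+1)^2 - 1 = 4y^2 + 4y + 1 - 1 = 4y^2 + 4y = 4y(y+1).
Since y and y+1 are consecutive, y(y+1) is even, and 4·(even) is a multiple of 8.

4y(y + 1)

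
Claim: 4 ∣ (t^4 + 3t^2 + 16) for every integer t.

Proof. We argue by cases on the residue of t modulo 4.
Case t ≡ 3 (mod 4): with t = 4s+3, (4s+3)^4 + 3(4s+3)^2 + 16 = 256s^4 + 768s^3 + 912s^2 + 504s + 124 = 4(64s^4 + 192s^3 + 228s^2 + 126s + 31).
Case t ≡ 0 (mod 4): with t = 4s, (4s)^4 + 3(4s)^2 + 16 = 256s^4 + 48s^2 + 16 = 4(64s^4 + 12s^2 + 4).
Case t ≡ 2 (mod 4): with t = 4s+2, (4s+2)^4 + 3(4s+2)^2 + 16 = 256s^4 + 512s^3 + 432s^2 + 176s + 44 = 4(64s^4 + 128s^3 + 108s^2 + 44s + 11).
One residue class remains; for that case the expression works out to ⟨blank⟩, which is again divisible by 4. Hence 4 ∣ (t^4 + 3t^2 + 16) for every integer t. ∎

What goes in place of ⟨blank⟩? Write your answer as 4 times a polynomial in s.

4(64s^4 + 64s^3 + 36s^2 + 10s + 5)

The residues treated are {3, 0, 2}, so the missing case is t ≡ 1 (mod 4); write t = 4s+1.
Then (4s+1)^4 + 3(4s+1)^2 + 16 = 256s^4 + 256s^3 + 144s^2 + 40s + 20 = 4(64s^4 + 64s^3 + 36s^2 + 10s + 5).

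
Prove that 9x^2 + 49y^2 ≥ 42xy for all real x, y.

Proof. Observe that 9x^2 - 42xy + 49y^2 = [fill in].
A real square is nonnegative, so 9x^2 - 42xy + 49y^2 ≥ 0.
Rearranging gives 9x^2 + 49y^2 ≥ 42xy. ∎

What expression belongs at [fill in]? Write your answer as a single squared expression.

(3x - 7y)^2

9x^2 - 42xy + 49y^2 is a perfect-square trinomial: the outer terms are (3x)^2 and (7y)^2, and the cross term is -2·3x·7y.
So 9x^2 - 42xy + 49y^2 = (3x - 7y)^2 ≥ 0.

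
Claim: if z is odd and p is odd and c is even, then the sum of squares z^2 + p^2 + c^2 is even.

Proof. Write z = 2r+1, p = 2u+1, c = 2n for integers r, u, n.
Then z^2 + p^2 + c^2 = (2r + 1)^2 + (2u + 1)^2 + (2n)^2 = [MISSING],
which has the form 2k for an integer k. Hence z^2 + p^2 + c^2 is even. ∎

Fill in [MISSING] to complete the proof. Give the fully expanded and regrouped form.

(2r + 1)^2 + (2u + 1)^2 + (2n)^2 = 4n^2 + 4r^2 + 4r + 4u^2 + 4u + 2
= 2(2n^2 + 2r^2 + 2r + 2u^2 + 2u + 1).
Since 2n^2 + 2r^2 + 2r + 2u^2 + 2u + 1 is an integer, the sum of squares is of the form 2k for an integer k.

2(2n^2 + 2r^2 + 2r + 2u^2 + 2u + 1)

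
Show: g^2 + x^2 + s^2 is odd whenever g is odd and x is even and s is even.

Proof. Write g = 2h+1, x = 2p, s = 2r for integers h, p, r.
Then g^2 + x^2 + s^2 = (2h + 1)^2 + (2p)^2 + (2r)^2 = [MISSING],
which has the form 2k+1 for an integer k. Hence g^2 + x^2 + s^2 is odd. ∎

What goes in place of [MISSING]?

(2h + 1)^2 + (2p)^2 + (2r)^2 = 4h^2 + 4h + 4p^2 + 4r^2 + 1
= 2(2h^2 + 2h + 2p^2 + 2r^2) + 1.
Since 2h^2 + 2h + 2p^2 + 2r^2 is an integer, the sum of squares is of the form 2k+1 for an integer k.

2(2h^2 + 2h + 2p^2 + 2r^2) + 1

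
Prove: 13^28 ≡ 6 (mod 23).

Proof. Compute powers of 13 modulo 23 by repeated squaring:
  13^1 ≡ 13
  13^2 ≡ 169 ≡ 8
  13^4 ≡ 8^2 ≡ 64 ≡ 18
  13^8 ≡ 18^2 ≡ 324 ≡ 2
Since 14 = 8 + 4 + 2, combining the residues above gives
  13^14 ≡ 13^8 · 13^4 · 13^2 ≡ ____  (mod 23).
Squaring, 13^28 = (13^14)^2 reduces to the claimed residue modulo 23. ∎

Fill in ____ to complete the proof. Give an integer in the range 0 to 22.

Multiply the listed residues: 2 · 18 · 8 = 36 → 288.
Reducing modulo 23: 288 = 12·23 + 12, so 13^14 ≡ 12.

12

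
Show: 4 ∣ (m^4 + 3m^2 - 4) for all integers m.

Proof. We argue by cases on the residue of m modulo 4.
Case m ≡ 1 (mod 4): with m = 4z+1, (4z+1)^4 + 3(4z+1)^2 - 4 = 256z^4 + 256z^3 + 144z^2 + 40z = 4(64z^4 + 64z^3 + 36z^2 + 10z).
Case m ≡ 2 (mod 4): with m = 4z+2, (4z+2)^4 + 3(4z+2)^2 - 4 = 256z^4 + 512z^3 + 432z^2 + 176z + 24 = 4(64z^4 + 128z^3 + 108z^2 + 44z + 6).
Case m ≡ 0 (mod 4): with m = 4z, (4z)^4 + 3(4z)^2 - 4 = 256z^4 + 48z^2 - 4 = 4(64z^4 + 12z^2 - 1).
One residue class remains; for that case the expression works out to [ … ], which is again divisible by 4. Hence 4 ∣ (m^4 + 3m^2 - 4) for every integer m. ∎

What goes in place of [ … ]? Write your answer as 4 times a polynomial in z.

4(64z^4 + 192z^3 + 228z^2 + 126z + 26)

The residues treated are {1, 2, 0}, so the missing case is m ≡ 3 (mod 4); write m = 4z+3.
Then (4z+3)^4 + 3(4z+3)^2 - 4 = 256z^4 + 768z^3 + 912z^2 + 504z + 104 = 4(64z^4 + 192z^3 + 228z^2 + 126z + 26).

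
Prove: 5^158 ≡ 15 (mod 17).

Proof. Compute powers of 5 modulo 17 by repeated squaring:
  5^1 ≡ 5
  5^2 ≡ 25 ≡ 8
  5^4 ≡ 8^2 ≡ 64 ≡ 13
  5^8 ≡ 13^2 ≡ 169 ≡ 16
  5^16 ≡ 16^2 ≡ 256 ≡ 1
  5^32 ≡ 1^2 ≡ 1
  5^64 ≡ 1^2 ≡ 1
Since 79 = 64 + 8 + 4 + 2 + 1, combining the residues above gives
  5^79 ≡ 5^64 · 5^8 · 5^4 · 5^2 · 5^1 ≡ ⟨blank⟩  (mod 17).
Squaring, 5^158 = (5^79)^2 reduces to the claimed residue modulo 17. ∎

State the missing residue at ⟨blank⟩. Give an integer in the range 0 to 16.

Multiply the listed residues: 1 · 16 · 13 · 8 · 5 = 16 → 208 → 1664 → 8320.
Reducing modulo 17: 8320 = 489·17 + 7, so 5^79 ≡ 7.

7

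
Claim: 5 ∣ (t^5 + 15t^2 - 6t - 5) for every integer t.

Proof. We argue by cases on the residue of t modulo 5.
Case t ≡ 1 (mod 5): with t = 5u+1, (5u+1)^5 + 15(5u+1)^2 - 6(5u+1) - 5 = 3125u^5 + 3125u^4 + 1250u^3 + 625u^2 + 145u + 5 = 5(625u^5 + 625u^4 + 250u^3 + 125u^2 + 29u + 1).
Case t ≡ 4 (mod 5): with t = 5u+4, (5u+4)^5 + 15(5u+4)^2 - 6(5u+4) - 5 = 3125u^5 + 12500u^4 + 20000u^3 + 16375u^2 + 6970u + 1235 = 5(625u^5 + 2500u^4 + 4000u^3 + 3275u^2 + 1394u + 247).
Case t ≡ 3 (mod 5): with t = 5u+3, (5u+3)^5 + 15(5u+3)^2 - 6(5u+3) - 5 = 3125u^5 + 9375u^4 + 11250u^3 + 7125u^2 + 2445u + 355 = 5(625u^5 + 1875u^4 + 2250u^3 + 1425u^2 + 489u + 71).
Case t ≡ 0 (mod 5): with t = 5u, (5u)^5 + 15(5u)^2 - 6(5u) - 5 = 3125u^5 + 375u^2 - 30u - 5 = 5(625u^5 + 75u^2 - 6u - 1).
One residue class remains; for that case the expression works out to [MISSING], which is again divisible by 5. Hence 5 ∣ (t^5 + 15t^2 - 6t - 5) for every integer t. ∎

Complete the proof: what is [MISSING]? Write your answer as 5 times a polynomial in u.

5(625u^5 + 1250u^4 + 1000u^3 + 475u^2 + 134u + 15)

The residues treated are {1, 4, 3, 0}, so the missing case is t ≡ 2 (mod 5); write t = 5u+2.
Then (5u+2)^5 + 15(5u+2)^2 - 6(5u+2) - 5 = 3125u^5 + 6250u^4 + 5000u^3 + 2375u^2 + 670u + 75 = 5(625u^5 + 1250u^4 + 1000u^3 + 475u^2 + 134u + 15).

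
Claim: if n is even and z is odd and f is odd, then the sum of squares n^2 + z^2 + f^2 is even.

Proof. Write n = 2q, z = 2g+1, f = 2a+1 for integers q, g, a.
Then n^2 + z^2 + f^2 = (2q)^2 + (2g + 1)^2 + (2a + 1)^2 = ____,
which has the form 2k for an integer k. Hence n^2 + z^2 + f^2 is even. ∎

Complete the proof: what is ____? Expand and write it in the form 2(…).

2(2a^2 + 2a + 2g^2 + 2g + 2q^2 + 1)

(2q)^2 + (2g + 1)^2 + (2a + 1)^2 = 4a^2 + 4a + 4g^2 + 4g + 4q^2 + 2
= 2(2a^2 + 2a + 2g^2 + 2g + 2q^2 + 1).
Since 2a^2 + 2a + 2g^2 + 2g + 2q^2 + 1 is an integer, the sum of squares is of the form 2k for an integer k.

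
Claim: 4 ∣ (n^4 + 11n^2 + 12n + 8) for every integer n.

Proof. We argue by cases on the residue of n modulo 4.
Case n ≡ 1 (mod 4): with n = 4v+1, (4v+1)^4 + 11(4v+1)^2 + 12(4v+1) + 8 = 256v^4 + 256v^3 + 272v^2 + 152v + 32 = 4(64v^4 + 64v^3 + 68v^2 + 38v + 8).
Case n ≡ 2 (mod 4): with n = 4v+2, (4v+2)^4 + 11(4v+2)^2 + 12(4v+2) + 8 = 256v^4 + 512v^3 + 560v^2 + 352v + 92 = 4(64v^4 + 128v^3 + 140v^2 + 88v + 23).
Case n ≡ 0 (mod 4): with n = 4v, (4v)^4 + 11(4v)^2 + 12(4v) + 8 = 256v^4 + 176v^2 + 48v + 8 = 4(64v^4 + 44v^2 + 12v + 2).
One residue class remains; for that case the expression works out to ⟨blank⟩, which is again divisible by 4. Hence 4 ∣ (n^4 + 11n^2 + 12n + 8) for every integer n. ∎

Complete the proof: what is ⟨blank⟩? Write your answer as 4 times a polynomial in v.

Only n ≡ 3 (mod 4) is unaccounted for. Put n = 4v+3:
(4v+3)^4 + 11(4v+3)^2 + 12(4v+3) + 8 expands to 256v^4 + 768v^3 + 1040v^2 + 744v + 224,
and factoring out 4 leaves 4(64v^4 + 192v^3 + 260v^2 + 186v + 56).

4(64v^4 + 192v^3 + 260v^2 + 186v + 56)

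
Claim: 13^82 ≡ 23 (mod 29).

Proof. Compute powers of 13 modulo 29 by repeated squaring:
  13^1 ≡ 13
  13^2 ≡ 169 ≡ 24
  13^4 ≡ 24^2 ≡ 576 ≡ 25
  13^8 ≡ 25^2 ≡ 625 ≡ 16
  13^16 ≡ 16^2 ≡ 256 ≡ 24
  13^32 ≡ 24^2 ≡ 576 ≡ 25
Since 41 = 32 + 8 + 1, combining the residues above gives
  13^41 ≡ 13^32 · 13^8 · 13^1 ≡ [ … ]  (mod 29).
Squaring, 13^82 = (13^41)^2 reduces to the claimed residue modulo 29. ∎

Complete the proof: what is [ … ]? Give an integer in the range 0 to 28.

9

13^32 · 13^8 · 13^1 ≡ 25 · 16 · 13 = 5200.
5200 mod 29 = 9, so 13^41 ≡ 9 (mod 29).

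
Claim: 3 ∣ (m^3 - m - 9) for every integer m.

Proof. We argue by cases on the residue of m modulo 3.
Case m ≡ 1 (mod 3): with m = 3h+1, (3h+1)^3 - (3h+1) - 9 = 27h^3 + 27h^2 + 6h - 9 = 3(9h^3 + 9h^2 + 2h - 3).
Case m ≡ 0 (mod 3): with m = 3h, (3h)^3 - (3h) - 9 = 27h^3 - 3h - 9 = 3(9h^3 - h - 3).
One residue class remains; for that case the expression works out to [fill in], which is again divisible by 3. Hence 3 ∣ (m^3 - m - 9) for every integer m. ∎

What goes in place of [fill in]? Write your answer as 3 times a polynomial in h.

3(9h^3 + 18h^2 + 11h - 1)

The residues treated are {1, 0}, so the missing case is m ≡ 2 (mod 3); write m = 3h+2.
Then (3h+2)^3 - (3h+2) - 9 = 27h^3 + 54h^2 + 33h - 3 = 3(9h^3 + 18h^2 + 11h - 1).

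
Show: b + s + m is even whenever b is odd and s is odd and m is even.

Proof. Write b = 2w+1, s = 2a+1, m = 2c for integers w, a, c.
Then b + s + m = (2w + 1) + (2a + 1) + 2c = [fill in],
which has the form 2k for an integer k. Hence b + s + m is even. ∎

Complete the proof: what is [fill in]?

(2w + 1) + (2a + 1) + 2c = 2a + 2c + 2w + 2
= 2(a + c + w + 1).
Since a + c + w + 1 is an integer, the sum is of the form 2k for an integer k.

2(a + c + w + 1)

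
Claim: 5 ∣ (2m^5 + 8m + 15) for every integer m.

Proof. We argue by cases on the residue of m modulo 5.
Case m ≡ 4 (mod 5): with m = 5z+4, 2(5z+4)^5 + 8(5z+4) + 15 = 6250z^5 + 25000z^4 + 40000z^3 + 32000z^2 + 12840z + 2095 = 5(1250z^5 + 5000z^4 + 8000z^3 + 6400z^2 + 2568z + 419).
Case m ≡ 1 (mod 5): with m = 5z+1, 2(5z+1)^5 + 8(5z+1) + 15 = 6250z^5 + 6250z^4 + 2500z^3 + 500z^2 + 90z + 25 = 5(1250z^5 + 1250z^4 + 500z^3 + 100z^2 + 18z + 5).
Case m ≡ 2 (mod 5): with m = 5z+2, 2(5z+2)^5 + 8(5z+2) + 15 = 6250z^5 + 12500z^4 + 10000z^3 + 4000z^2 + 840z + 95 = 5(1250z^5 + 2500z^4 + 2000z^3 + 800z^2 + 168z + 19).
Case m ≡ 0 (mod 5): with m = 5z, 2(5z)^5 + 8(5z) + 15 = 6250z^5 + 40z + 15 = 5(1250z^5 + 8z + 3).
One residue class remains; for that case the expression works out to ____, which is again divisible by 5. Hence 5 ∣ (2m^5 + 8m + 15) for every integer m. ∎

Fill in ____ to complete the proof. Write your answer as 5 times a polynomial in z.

5(1250z^5 + 3750z^4 + 4500z^3 + 2700z^2 + 818z + 105)

The residues treated are {4, 1, 2, 0}, so the missing case is m ≡ 3 (mod 5); write m = 5z+3.
Then 2(5z+3)^5 + 8(5z+3) + 15 = 6250z^5 + 18750z^4 + 22500z^3 + 13500z^2 + 4090z + 525 = 5(1250z^5 + 3750z^4 + 4500z^3 + 2700z^2 + 818z + 105).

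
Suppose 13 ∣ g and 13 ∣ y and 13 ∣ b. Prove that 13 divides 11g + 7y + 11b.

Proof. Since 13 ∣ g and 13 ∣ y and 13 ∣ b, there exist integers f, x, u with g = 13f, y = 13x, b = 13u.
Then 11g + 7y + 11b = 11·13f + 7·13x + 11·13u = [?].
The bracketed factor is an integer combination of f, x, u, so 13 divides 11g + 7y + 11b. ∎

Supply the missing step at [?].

13(11f + 11u + 7x)

Pull the common 13 out of every term: 11·13f + 7·13x + 11·13u = 13(11f + 11u + 7x).
11f + 11u + 7x is an integer, which exhibits the divisibility.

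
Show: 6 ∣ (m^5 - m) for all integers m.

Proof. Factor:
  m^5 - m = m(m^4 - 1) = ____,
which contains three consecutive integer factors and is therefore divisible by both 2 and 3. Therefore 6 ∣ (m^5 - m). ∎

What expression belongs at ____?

m^4 - 1 = (m^2 - 1)(m^2 + 1), and m^2 - 1 = (m-1)(m+1).
So m(m^4 - 1) = (m - 1)m(m + 1)(m^2 + 1).

(m - 1)m(m + 1)(m^2 + 1)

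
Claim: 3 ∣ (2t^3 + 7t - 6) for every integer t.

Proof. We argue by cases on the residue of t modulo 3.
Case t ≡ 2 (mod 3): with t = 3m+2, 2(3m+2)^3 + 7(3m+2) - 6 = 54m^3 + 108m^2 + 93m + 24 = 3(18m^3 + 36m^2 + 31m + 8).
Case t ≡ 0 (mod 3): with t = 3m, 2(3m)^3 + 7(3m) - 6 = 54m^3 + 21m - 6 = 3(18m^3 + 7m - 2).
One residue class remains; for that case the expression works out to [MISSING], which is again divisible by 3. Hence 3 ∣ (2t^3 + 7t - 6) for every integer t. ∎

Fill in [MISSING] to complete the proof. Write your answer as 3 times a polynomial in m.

3(18m^3 + 18m^2 + 13m + 1)

The residues treated are {2, 0}, so the missing case is t ≡ 1 (mod 3); write t = 3m+1.
Then 2(3m+1)^3 + 7(3m+1) - 6 = 54m^3 + 54m^2 + 39m + 3 = 3(18m^3 + 18m^2 + 13m + 1).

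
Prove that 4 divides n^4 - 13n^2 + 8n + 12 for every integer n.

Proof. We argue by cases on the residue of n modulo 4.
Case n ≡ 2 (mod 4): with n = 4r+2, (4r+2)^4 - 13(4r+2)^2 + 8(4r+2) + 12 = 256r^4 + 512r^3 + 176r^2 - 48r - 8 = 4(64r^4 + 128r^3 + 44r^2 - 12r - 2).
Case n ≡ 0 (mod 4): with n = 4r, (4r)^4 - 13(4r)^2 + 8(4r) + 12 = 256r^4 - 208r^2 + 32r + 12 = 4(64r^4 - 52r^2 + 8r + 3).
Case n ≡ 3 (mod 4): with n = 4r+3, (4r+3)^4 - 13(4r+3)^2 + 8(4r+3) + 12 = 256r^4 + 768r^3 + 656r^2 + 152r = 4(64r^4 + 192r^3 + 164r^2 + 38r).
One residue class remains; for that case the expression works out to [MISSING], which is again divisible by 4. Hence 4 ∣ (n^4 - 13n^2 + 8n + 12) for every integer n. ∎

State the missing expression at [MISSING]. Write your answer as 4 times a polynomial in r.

4(64r^4 + 64r^3 - 28r^2 - 14r + 2)

The residues treated are {2, 0, 3}, so the missing case is n ≡ 1 (mod 4); write n = 4r+1.
Then (4r+1)^4 - 13(4r+1)^2 + 8(4r+1) + 12 = 256r^4 + 256r^3 - 112r^2 - 56r + 8 = 4(64r^4 + 64r^3 - 28r^2 - 14r + 2).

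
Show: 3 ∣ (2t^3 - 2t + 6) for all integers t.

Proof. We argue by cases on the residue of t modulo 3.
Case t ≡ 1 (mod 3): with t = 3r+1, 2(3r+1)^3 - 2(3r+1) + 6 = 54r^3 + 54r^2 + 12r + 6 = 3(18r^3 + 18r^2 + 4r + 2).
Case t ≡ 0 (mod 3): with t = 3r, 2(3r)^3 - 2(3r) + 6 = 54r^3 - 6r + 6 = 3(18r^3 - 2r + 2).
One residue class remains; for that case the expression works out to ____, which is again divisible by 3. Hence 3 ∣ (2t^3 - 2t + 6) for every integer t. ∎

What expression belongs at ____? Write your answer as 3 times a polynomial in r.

The residues treated are {1, 0}, so the missing case is t ≡ 2 (mod 3); write t = 3r+2.
Then 2(3r+2)^3 - 2(3r+2) + 6 = 54r^3 + 108r^2 + 66r + 18 = 3(18r^3 + 36r^2 + 22r + 6).

3(18r^3 + 36r^2 + 22r + 6)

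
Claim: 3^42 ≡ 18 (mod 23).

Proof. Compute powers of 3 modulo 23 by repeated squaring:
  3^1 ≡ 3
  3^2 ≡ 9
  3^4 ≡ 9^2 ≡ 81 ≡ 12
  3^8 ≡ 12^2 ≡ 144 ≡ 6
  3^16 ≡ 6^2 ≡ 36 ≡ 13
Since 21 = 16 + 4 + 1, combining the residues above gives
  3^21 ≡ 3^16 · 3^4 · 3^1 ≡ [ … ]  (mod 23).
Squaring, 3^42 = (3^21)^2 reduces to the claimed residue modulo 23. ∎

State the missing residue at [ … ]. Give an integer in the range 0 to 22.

8

Multiply the listed residues: 13 · 12 · 3 = 156 → 468.
Reducing modulo 23: 468 = 20·23 + 8, so 3^21 ≡ 8.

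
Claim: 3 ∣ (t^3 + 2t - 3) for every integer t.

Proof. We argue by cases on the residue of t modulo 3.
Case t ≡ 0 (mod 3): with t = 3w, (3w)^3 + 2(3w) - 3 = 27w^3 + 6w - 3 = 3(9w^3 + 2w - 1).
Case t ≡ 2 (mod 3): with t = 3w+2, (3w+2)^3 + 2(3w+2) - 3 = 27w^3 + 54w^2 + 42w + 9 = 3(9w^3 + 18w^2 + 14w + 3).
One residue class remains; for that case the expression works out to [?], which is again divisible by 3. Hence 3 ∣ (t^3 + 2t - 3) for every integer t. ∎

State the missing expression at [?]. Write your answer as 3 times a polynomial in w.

3(9w^3 + 9w^2 + 5w)

Only t ≡ 1 (mod 3) is unaccounted for. Put t = 3w+1:
(3w+1)^3 + 2(3w+1) - 3 expands to 27w^3 + 27w^2 + 15w,
and factoring out 3 leaves 3(9w^3 + 9w^2 + 5w).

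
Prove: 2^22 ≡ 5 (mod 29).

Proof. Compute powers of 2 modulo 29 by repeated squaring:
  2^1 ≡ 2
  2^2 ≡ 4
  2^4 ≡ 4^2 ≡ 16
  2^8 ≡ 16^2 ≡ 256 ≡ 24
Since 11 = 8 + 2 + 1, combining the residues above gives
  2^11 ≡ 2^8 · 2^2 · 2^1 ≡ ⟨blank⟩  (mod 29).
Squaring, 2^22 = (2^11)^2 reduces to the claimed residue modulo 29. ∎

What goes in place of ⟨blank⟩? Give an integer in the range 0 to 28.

2^8 · 2^2 · 2^1 ≡ 24 · 4 · 2 = 192.
192 mod 29 = 18, so 2^11 ≡ 18 (mod 29).

18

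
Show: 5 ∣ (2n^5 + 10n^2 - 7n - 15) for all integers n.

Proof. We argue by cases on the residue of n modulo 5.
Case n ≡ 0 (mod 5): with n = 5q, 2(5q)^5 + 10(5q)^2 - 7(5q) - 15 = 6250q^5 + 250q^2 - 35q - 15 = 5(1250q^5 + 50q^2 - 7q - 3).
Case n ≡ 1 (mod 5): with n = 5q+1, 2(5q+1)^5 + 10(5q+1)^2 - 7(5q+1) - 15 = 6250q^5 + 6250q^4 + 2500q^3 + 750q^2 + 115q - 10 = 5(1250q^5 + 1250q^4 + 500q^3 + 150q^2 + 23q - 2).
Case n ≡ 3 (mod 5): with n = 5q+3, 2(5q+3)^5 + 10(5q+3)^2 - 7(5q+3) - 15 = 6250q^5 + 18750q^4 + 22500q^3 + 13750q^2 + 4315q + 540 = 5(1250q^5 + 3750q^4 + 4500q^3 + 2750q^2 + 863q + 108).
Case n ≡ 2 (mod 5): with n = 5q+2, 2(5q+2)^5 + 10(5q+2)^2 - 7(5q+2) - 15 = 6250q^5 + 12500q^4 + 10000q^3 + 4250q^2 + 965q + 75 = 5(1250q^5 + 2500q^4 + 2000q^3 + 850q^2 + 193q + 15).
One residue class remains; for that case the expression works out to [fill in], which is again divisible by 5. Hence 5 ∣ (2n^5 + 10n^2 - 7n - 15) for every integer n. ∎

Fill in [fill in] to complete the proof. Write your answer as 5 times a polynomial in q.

Only n ≡ 4 (mod 5) is unaccounted for. Put n = 5q+4:
2(5q+4)^5 + 10(5q+4)^2 - 7(5q+4) - 15 expands to 6250q^5 + 25000q^4 + 40000q^3 + 32250q^2 + 13165q + 2165,
and factoring out 5 leaves 5(1250q^5 + 5000q^4 + 8000q^3 + 6450q^2 + 2633q + 433).

5(1250q^5 + 5000q^4 + 8000q^3 + 6450q^2 + 2633q + 433)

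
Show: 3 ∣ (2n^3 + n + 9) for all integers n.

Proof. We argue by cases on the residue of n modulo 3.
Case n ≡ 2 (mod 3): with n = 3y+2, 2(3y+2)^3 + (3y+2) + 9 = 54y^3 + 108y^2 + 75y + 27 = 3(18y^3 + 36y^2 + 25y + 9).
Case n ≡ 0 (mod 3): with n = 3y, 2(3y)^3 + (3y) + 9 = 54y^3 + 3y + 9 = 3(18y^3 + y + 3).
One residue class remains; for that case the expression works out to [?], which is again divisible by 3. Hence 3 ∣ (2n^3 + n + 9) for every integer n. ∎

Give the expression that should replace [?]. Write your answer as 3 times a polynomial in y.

The residues treated are {2, 0}, so the missing case is n ≡ 1 (mod 3); write n = 3y+1.
Then 2(3y+1)^3 + (3y+1) + 9 = 54y^3 + 54y^2 + 21y + 12 = 3(18y^3 + 18y^2 + 7y + 4).

3(18y^3 + 18y^2 + 7y + 4)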